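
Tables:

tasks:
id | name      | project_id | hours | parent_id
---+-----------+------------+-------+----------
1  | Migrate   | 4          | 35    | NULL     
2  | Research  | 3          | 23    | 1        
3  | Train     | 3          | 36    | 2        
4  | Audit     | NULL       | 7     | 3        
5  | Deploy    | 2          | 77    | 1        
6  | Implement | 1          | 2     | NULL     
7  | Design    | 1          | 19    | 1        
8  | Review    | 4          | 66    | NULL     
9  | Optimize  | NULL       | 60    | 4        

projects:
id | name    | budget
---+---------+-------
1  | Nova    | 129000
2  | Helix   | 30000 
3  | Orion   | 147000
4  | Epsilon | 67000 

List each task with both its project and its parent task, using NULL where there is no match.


Two LEFT JOINs from the same base table tasks: one to projects via project_id, one to tasks itself via parent_id. Both are LEFT so every task is preserved.
Match against projects:
  - task 1 (Migrate): project_id=4 -> matches Epsilon
  - task 2 (Research): project_id=3 -> matches Orion
  - task 3 (Train): project_id=3 -> matches Orion
  - task 4 (Audit): project_id=NULL, no match -> kept with NULL
  - task 5 (Deploy): project_id=2 -> matches Helix
  - task 6 (Implement): project_id=1 -> matches Nova
  - task 7 (Design): project_id=1 -> matches Nova
  - task 8 (Review): project_id=4 -> matches Epsilon
  - task 9 (Optimize): project_id=NULL, no match -> kept with NULL
Match against tasks (self):
  - task 1 (Migrate): parent_id=NULL -> NULL
  - task 2 (Research): parent_id=1 -> Migrate
  - task 3 (Train): parent_id=2 -> Research
  - task 4 (Audit): parent_id=3 -> Train
  - task 5 (Deploy): parent_id=1 -> Migrate
  - task 6 (Implement): parent_id=NULL -> NULL
  - task 7 (Design): parent_id=1 -> Migrate
  - task 8 (Review): parent_id=NULL -> NULL
  - task 9 (Optimize): parent_id=4 -> Audit

SQL:
SELECT a.name, b.name AS project, c.name AS parent
FROM tasks a
LEFT JOIN projects b ON a.project_id = b.id
LEFT JOIN tasks c ON a.parent_id = c.id

Result:
name      | project | parent  
----------+---------+---------
Migrate   | Epsilon | NULL    
Research  | Orion   | Migrate 
Train     | Orion   | Research
Audit     | NULL    | Train   
Deploy    | Helix   | Migrate 
Implement | Nova    | NULL    
Design    | Nova    | Migrate 
Review    | Epsilon | NULL    
Optimize  | NULL    | Audit   


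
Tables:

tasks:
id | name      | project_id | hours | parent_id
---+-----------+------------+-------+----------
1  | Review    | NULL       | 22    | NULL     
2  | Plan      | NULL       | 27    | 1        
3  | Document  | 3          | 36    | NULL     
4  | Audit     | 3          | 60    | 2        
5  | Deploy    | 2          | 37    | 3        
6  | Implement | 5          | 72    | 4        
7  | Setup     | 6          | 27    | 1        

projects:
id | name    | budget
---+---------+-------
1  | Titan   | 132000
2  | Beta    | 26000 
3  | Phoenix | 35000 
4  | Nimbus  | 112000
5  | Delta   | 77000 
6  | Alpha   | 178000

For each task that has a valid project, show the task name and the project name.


INNER JOIN keeps only tasks rows whose project_id matches an id in projects. Walk through each task:
  - task 1 (Review): project_id=NULL, no match -> dropped
  - task 2 (Plan): project_id=NULL, no match -> dropped
  - task 3 (Document): project_id=3 -> matches Phoenix
  - task 4 (Audit): project_id=3 -> matches Phoenix
  - task 5 (Deploy): project_id=2 -> matches Beta
  - task 6 (Implement): project_id=5 -> matches Delta
  - task 7 (Setup): project_id=6 -> matches Alpha
So 2 of 7 rows are dropped.

SQL:
SELECT a.name, b.name AS project
FROM tasks a
INNER JOIN projects b ON a.project_id = b.id

Result:
name      | project
----------+--------
Document  | Phoenix
Audit     | Phoenix
Deploy    | Beta   
Implement | Delta  
Setup     | Alpha  


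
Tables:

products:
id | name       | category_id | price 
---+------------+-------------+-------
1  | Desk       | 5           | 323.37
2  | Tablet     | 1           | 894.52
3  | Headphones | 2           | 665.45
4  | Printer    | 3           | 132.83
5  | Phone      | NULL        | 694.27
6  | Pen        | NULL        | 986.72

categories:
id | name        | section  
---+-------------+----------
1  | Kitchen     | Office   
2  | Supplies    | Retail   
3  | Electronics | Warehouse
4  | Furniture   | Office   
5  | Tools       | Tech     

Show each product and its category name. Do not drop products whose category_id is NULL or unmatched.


LEFT JOIN keeps every row from products (the left table); where category_id has no match in categories, the category columns become NULL. Walk through each product:
  - product 1 (Desk): category_id=5 -> matches Tools
  - product 2 (Tablet): category_id=1 -> matches Kitchen
  - product 3 (Headphones): category_id=2 -> matches Supplies
  - product 4 (Printer): category_id=3 -> matches Electronics
  - product 5 (Phone): category_id=NULL, no match -> kept with NULL
  - product 6 (Pen): category_id=NULL, no match -> kept with NULL
All 6 rows appear; 2 have NULL category.

SQL:
SELECT a.name, b.name AS category
FROM products a
LEFT JOIN categories b ON a.category_id = b.id

Result:
name       | category   
-----------+------------
Desk       | Tools      
Tablet     | Kitchen    
Headphones | Supplies   
Printer    | Electronics
Phone      | NULL       
Pen        | NULL       


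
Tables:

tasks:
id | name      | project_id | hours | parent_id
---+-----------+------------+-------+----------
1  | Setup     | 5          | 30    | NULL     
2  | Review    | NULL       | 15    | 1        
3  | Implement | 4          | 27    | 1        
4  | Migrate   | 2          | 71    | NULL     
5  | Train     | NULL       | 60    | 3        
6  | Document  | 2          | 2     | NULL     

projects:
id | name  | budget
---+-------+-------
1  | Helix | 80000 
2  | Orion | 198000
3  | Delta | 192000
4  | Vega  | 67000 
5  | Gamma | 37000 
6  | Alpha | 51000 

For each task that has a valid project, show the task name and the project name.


INNER JOIN keeps only tasks rows whose project_id matches an id in projects. Walk through each task:
  - task 1 (Setup): project_id=5 -> matches Gamma
  - task 2 (Review): project_id=NULL, no match -> dropped
  - task 3 (Implement): project_id=4 -> matches Vega
  - task 4 (Migrate): project_id=2 -> matches Orion
  - task 5 (Train): project_id=NULL, no match -> dropped
  - task 6 (Document): project_id=2 -> matches Orion
So 2 of 6 rows are dropped.

SQL:
SELECT a.name, b.name AS project
FROM tasks a
INNER JOIN projects b ON a.project_id = b.id

Result:
name      | project
----------+--------
Setup     | Gamma  
Implement | Vega   
Migrate   | Orion  
Document  | Orion  


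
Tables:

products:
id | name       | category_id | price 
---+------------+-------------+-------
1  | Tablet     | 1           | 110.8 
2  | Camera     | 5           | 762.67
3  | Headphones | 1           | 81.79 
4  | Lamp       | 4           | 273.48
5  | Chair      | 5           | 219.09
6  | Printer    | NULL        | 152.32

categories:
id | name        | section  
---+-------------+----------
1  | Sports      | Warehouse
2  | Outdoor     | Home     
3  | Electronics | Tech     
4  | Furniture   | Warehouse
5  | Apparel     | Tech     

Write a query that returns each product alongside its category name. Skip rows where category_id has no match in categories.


INNER JOIN keeps only products rows whose category_id matches an id in categories. Walk through each product:
  - product 1 (Tablet): category_id=1 -> matches Sports
  - product 2 (Camera): category_id=5 -> matches Apparel
  - product 3 (Headphones): category_id=1 -> matches Sports
  - product 4 (Lamp): category_id=4 -> matches Furniture
  - product 5 (Chair): category_id=5 -> matches Apparel
  - product 6 (Printer): category_id=NULL, no match -> dropped
So 1 of 6 rows is dropped.

SQL:
SELECT a.name, b.name AS category
FROM products a
INNER JOIN categories b ON a.category_id = b.id

Result:
name       | category 
-----------+----------
Tablet     | Sports   
Camera     | Apparel  
Headphones | Sports   
Lamp       | Furniture
Chair      | Apparel  


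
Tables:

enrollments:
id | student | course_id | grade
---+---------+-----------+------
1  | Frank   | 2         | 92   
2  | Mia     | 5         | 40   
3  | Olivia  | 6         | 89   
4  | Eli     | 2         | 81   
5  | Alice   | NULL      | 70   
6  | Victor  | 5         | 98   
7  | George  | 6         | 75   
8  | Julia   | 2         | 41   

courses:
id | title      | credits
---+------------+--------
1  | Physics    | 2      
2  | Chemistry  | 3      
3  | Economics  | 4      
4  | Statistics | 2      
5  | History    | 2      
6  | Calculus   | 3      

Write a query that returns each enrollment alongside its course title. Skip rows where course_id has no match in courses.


INNER JOIN keeps only enrollments rows whose course_id matches an id in courses. Walk through each enrollment:
  - enrollment 1 (Frank): course_id=2 -> matches Chemistry
  - enrollment 2 (Mia): course_id=5 -> matches History
  - enrollment 3 (Olivia): course_id=6 -> matches Calculus
  - enrollment 4 (Eli): course_id=2 -> matches Chemistry
  - enrollment 5 (Alice): course_id=NULL, no match -> dropped
  - enrollment 6 (Victor): course_id=5 -> matches History
  - enrollment 7 (George): course_id=6 -> matches Calculus
  - enrollment 8 (Julia): course_id=2 -> matches Chemistry
So 1 of 8 rows is dropped.

SQL:
SELECT a.student, b.title AS course
FROM enrollments a
INNER JOIN courses b ON a.course_id = b.id

Result:
student | course   
--------+----------
Frank   | Chemistry
Mia     | History  
Olivia  | Calculus 
Eli     | Chemistry
Victor  | History  
George  | Calculus 
Julia   | Chemistry


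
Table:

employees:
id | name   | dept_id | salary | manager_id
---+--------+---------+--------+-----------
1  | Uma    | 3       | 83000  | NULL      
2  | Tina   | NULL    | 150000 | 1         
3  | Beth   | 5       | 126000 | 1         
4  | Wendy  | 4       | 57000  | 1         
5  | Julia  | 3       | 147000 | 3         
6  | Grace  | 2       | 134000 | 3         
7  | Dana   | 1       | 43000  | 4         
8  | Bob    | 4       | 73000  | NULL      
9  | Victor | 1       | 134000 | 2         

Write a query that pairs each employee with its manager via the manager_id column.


This is a self-join: employees is joined to a second copy of itself, matching each row's manager_id to another row's id. Use LEFT JOIN so rows with manager_id=NULL are kept.
  - employee 1 (Uma): manager_id=NULL -> NULL
  - employee 2 (Tina): manager_id=1 -> Uma
  - employee 3 (Beth): manager_id=1 -> Uma
  - employee 4 (Wendy): manager_id=1 -> Uma
  - employee 5 (Julia): manager_id=3 -> Beth
  - employee 6 (Grace): manager_id=3 -> Beth
  - employee 7 (Dana): manager_id=4 -> Wendy
  - employee 8 (Bob): manager_id=NULL -> NULL
  - employee 9 (Victor): manager_id=2 -> Tina

SQL:
SELECT a.name AS item, b.name AS manager
FROM employees a
LEFT JOIN employees b ON a.manager_id = b.id

Result:
item   | manager
-------+--------
Uma    | NULL   
Tina   | Uma    
Beth   | Uma    
Wendy  | Uma    
Julia  | Beth   
Grace  | Beth   
Dana   | Wendy  
Bob    | NULL   
Victor | Tina   


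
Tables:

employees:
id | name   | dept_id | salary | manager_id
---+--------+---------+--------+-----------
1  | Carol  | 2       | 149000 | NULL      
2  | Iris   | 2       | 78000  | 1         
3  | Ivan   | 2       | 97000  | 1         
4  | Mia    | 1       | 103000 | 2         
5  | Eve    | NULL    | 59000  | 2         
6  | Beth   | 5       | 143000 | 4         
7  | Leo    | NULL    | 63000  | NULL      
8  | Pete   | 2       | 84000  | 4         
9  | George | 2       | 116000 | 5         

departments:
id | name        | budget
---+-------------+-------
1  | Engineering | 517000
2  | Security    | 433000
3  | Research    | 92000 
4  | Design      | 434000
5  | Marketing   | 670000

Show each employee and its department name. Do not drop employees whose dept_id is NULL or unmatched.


LEFT JOIN keeps every row from employees (the left table); where dept_id has no match in departments, the department columns become NULL. Walk through each employee:
  - employee 1 (Carol): dept_id=2 -> matches Security
  - employee 2 (Iris): dept_id=2 -> matches Security
  - employee 3 (Ivan): dept_id=2 -> matches Security
  - employee 4 (Mia): dept_id=1 -> matches Engineering
  - employee 5 (Eve): dept_id=NULL, no match -> kept with NULL
  - employee 6 (Beth): dept_id=5 -> matches Marketing
  - employee 7 (Leo): dept_id=NULL, no match -> kept with NULL
  - employee 8 (Pete): dept_id=2 -> matches Security
  - employee 9 (George): dept_id=2 -> matches Security
All 9 rows appear; 2 have NULL department.

SQL:
SELECT a.name, b.name AS department
FROM employees a
LEFT JOIN departments b ON a.dept_id = b.id

Result:
name   | department 
-------+------------
Carol  | Security   
Iris   | Security   
Ivan   | Security   
Mia    | Engineering
Eve    | NULL       
Beth   | Marketing  
Leo    | NULL       
Pete   | Security   
George | Security   


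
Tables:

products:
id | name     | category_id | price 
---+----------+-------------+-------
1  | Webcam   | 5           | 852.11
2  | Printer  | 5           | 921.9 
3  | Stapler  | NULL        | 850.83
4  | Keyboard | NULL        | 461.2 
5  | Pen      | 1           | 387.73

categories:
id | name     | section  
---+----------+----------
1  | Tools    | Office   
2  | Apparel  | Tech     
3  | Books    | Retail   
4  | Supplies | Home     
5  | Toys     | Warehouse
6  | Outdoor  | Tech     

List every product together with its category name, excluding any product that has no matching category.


INNER JOIN keeps only products rows whose category_id matches an id in categories. Walk through each product:
  - product 1 (Webcam): category_id=5 -> matches Toys
  - product 2 (Printer): category_id=5 -> matches Toys
  - product 3 (Stapler): category_id=NULL, no match -> dropped
  - product 4 (Keyboard): category_id=NULL, no match -> dropped
  - product 5 (Pen): category_id=1 -> matches Tools
So 2 of 5 rows are dropped.

SQL:
SELECT a.name, b.name AS category
FROM products a
INNER JOIN categories b ON a.category_id = b.id

Result:
name    | category
--------+---------
Webcam  | Toys    
Printer | Toys    
Pen     | Tools   


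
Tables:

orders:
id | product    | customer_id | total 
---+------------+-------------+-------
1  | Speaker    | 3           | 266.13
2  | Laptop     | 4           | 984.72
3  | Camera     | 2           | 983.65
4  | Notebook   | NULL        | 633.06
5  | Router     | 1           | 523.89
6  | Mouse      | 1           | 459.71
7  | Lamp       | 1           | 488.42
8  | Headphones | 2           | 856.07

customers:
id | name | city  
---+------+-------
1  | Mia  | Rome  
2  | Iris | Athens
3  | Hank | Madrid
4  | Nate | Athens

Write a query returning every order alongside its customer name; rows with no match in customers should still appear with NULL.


LEFT JOIN keeps every row from orders (the left table); where customer_id has no match in customers, the customer columns become NULL. Walk through each order:
  - order 1 (Speaker): customer_id=3 -> matches Hank
  - order 2 (Laptop): customer_id=4 -> matches Nate
  - order 3 (Camera): customer_id=2 -> matches Iris
  - order 4 (Notebook): customer_id=NULL, no match -> kept with NULL
  - order 5 (Router): customer_id=1 -> matches Mia
  - order 6 (Mouse): customer_id=1 -> matches Mia
  - order 7 (Lamp): customer_id=1 -> matches Mia
  - order 8 (Headphones): customer_id=2 -> matches Iris
All 8 rows appear; 1 has NULL customer.

SQL:
SELECT a.product, b.name AS customer
FROM orders a
LEFT JOIN customers b ON a.customer_id = b.id

Result:
product    | customer
-----------+---------
Speaker    | Hank    
Laptop     | Nate    
Camera     | Iris    
Notebook   | NULL    
Router     | Mia     
Mouse      | Mia     
Lamp       | Mia     
Headphones | Iris    


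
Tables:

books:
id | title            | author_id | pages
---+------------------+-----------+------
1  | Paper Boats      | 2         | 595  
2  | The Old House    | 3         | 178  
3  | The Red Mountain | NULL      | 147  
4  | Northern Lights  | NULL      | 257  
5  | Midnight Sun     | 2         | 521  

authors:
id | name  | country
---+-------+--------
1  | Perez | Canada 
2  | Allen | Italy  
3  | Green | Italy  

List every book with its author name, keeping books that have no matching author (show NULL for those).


LEFT JOIN keeps every row from books (the left table); where author_id has no match in authors, the author columns become NULL. Walk through each book:
  - book 1 (Paper Boats): author_id=2 -> matches Allen
  - book 2 (The Old House): author_id=3 -> matches Green
  - book 3 (The Red Mountain): author_id=NULL, no match -> kept with NULL
  - book 4 (Northern Lights): author_id=NULL, no match -> kept with NULL
  - book 5 (Midnight Sun): author_id=2 -> matches Allen
All 5 rows appear; 2 have NULL author.

SQL:
SELECT a.title, b.name AS author
FROM books a
LEFT JOIN authors b ON a.author_id = b.id

Result:
title            | author
-----------------+-------
Paper Boats      | Allen 
The Old House    | Green 
The Red Mountain | NULL  
Northern Lights  | NULL  
Midnight Sun     | Allen 


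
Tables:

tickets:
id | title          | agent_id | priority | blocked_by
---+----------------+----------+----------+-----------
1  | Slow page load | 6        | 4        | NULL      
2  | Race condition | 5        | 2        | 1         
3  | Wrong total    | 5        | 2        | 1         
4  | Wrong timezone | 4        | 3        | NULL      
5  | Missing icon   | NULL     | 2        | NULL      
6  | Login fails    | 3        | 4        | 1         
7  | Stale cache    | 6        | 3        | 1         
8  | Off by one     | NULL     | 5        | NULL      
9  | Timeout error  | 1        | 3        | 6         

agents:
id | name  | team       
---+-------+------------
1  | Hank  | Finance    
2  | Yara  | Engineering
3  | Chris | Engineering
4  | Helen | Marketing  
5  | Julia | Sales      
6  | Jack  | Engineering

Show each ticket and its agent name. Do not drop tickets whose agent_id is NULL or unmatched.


LEFT JOIN keeps every row from tickets (the left table); where agent_id has no match in agents, the agent columns become NULL. Walk through each ticket:
  - ticket 1 (Slow page load): agent_id=6 -> matches Jack
  - ticket 2 (Race condition): agent_id=5 -> matches Julia
  - ticket 3 (Wrong total): agent_id=5 -> matches Julia
  - ticket 4 (Wrong timezone): agent_id=4 -> matches Helen
  - ticket 5 (Missing icon): agent_id=NULL, no match -> kept with NULL
  - ticket 6 (Login fails): agent_id=3 -> matches Chris
  - ticket 7 (Stale cache): agent_id=6 -> matches Jack
  - ticket 8 (Off by one): agent_id=NULL, no match -> kept with NULL
  - ticket 9 (Timeout error): agent_id=1 -> matches Hank
All 9 rows appear; 2 have NULL agent.

SQL:
SELECT a.title, b.name AS agent
FROM tickets a
LEFT JOIN agents b ON a.agent_id = b.id

Result:
title          | agent
---------------+------
Slow page load | Jack 
Race condition | Julia
Wrong total    | Julia
Wrong timezone | Helen
Missing icon   | NULL 
Login fails    | Chris
Stale cache    | Jack 
Off by one     | NULL 
Timeout error  | Hank 


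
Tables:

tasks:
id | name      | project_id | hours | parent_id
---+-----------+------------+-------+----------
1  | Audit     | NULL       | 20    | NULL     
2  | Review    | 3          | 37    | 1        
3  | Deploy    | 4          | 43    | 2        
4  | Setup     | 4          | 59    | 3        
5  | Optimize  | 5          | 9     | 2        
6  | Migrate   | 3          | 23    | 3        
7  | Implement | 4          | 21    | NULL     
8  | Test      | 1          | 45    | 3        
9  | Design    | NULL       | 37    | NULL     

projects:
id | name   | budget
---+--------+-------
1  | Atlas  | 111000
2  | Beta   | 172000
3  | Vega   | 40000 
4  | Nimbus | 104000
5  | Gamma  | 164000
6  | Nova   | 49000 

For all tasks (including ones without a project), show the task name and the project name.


LEFT JOIN keeps every row from tasks (the left table); where project_id has no match in projects, the project columns become NULL. Walk through each task:
  - task 1 (Audit): project_id=NULL, no match -> kept with NULL
  - task 2 (Review): project_id=3 -> matches Vega
  - task 3 (Deploy): project_id=4 -> matches Nimbus
  - task 4 (Setup): project_id=4 -> matches Nimbus
  - task 5 (Optimize): project_id=5 -> matches Gamma
  - task 6 (Migrate): project_id=3 -> matches Vega
  - task 7 (Implement): project_id=4 -> matches Nimbus
  - task 8 (Test): project_id=1 -> matches Atlas
  - task 9 (Design): project_id=NULL, no match -> kept with NULL
All 9 rows appear; 2 have NULL project.

SQL:
SELECT a.name, b.name AS project
FROM tasks a
LEFT JOIN projects b ON a.project_id = b.id

Result:
name      | project
----------+--------
Audit     | NULL   
Review    | Vega   
Deploy    | Nimbus 
Setup     | Nimbus 
Optimize  | Gamma  
Migrate   | Vega   
Implement | Nimbus 
Test      | Atlas  
Design    | NULL   


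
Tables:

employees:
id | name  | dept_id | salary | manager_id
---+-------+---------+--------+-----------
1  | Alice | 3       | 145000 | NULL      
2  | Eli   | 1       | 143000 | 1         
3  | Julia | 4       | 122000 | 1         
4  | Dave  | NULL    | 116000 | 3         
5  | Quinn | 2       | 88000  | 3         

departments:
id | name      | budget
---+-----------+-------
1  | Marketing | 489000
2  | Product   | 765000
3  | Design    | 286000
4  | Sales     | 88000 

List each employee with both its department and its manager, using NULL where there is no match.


Two LEFT JOINs from the same base table employees: one to departments via dept_id, one to employees itself via manager_id. Both are LEFT so every employee is preserved.
Match against departments:
  - employee 1 (Alice): dept_id=3 -> matches Design
  - employee 2 (Eli): dept_id=1 -> matches Marketing
  - employee 3 (Julia): dept_id=4 -> matches Sales
  - employee 4 (Dave): dept_id=NULL, no match -> kept with NULL
  - employee 5 (Quinn): dept_id=2 -> matches Product
Match against employees (self):
  - employee 1 (Alice): manager_id=NULL -> NULL
  - employee 2 (Eli): manager_id=1 -> Alice
  - employee 3 (Julia): manager_id=1 -> Alice
  - employee 4 (Dave): manager_id=3 -> Julia
  - employee 5 (Quinn): manager_id=3 -> Julia

SQL:
SELECT a.name, b.name AS department, c.name AS manager
FROM employees a
LEFT JOIN departments b ON a.dept_id = b.id
LEFT JOIN employees c ON a.manager_id = c.id

Result:
name  | department | manager
------+------------+--------
Alice | Design     | NULL   
Eli   | Marketing  | Alice  
Julia | Sales      | Alice  
Dave  | NULL       | Julia  
Quinn | Product    | Julia  


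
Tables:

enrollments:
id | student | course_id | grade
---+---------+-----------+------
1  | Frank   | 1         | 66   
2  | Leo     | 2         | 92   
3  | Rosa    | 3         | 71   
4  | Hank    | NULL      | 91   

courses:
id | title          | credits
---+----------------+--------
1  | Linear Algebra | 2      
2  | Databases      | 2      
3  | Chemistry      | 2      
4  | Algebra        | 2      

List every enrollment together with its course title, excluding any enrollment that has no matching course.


INNER JOIN keeps only enrollments rows whose course_id matches an id in courses. Walk through each enrollment:
  - enrollment 1 (Frank): course_id=1 -> matches Linear Algebra
  - enrollment 2 (Leo): course_id=2 -> matches Databases
  - enrollment 3 (Rosa): course_id=3 -> matches Chemistry
  - enrollment 4 (Hank): course_id=NULL, no match -> dropped
So 1 of 4 rows is dropped.

SQL:
SELECT a.student, b.title AS course
FROM enrollments a
INNER JOIN courses b ON a.course_id = b.id

Result:
student | course        
--------+---------------
Frank   | Linear Algebra
Leo     | Databases     
Rosa    | Chemistry     


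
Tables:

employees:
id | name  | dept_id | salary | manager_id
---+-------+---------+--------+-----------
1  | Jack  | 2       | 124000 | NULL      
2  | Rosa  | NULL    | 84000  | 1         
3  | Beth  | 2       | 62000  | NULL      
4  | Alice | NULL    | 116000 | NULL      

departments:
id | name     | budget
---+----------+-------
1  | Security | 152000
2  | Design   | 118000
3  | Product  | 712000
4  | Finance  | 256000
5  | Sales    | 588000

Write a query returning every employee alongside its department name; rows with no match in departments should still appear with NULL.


LEFT JOIN keeps every row from employees (the left table); where dept_id has no match in departments, the department columns become NULL. Walk through each employee:
  - employee 1 (Jack): dept_id=2 -> matches Design
  - employee 2 (Rosa): dept_id=NULL, no match -> kept with NULL
  - employee 3 (Beth): dept_id=2 -> matches Design
  - employee 4 (Alice): dept_id=NULL, no match -> kept with NULL
All 4 rows appear; 2 have NULL department.

SQL:
SELECT a.name, b.name AS department
FROM employees a
LEFT JOIN departments b ON a.dept_id = b.id

Result:
name  | department
------+-----------
Jack  | Design    
Rosa  | NULL      
Beth  | Design    
Alice | NULL      


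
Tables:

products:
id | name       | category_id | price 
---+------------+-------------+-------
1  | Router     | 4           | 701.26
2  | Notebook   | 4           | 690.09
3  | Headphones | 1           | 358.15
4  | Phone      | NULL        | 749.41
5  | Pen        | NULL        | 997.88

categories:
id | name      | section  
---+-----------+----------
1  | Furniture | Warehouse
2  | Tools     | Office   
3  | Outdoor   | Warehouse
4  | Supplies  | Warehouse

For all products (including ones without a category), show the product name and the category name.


LEFT JOIN keeps every row from products (the left table); where category_id has no match in categories, the category columns become NULL. Walk through each product:
  - product 1 (Router): category_id=4 -> matches Supplies
  - product 2 (Notebook): category_id=4 -> matches Supplies
  - product 3 (Headphones): category_id=1 -> matches Furniture
  - product 4 (Phone): category_id=NULL, no match -> kept with NULL
  - product 5 (Pen): category_id=NULL, no match -> kept with NULL
All 5 rows appear; 2 have NULL category.

SQL:
SELECT a.name, b.name AS category
FROM products a
LEFT JOIN categories b ON a.category_id = b.id

Result:
name       | category 
-----------+----------
Router     | Supplies 
Notebook   | Supplies 
Headphones | Furniture
Phone      | NULL     
Pen        | NULL     


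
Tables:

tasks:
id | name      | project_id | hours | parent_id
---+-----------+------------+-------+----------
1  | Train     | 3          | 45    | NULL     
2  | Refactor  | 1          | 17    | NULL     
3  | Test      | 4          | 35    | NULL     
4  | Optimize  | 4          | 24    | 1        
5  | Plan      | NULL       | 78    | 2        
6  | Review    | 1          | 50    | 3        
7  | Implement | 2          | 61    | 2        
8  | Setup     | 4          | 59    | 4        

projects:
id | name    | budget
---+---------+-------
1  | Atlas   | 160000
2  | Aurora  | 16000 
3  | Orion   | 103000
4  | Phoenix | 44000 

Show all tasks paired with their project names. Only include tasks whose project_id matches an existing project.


INNER JOIN keeps only tasks rows whose project_id matches an id in projects. Walk through each task:
  - task 1 (Train): project_id=3 -> matches Orion
  - task 2 (Refactor): project_id=1 -> matches Atlas
  - task 3 (Test): project_id=4 -> matches Phoenix
  - task 4 (Optimize): project_id=4 -> matches Phoenix
  - task 5 (Plan): project_id=NULL, no match -> dropped
  - task 6 (Review): project_id=1 -> matches Atlas
  - task 7 (Implement): project_id=2 -> matches Aurora
  - task 8 (Setup): project_id=4 -> matches Phoenix
So 1 of 8 rows is dropped.

SQL:
SELECT a.name, b.name AS project
FROM tasks a
INNER JOIN projects b ON a.project_id = b.id

Result:
name      | project
----------+--------
Train     | Orion  
Refactor  | Atlas  
Test      | Phoenix
Optimize  | Phoenix
Review    | Atlas  
Implement | Aurora 
Setup     | Phoenix


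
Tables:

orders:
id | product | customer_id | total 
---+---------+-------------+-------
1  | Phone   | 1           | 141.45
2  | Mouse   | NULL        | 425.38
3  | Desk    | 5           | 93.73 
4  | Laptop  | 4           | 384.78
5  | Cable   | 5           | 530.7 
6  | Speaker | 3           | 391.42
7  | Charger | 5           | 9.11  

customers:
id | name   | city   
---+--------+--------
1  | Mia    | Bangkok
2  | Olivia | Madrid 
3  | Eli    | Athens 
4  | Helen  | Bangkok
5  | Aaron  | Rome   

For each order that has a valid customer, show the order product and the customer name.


INNER JOIN keeps only orders rows whose customer_id matches an id in customers. Walk through each order:
  - order 1 (Phone): customer_id=1 -> matches Mia
  - order 2 (Mouse): customer_id=NULL, no match -> dropped
  - order 3 (Desk): customer_id=5 -> matches Aaron
  - order 4 (Laptop): customer_id=4 -> matches Helen
  - order 5 (Cable): customer_id=5 -> matches Aaron
  - order 6 (Speaker): customer_id=3 -> matches Eli
  - order 7 (Charger): customer_id=5 -> matches Aaron
So 1 of 7 rows is dropped.

SQL:
SELECT a.product, b.name AS customer
FROM orders a
INNER JOIN customers b ON a.customer_id = b.id

Result:
product | customer
--------+---------
Phone   | Mia     
Desk    | Aaron   
Laptop  | Helen   
Cable   | Aaron   
Speaker | Eli     
Charger | Aaron   


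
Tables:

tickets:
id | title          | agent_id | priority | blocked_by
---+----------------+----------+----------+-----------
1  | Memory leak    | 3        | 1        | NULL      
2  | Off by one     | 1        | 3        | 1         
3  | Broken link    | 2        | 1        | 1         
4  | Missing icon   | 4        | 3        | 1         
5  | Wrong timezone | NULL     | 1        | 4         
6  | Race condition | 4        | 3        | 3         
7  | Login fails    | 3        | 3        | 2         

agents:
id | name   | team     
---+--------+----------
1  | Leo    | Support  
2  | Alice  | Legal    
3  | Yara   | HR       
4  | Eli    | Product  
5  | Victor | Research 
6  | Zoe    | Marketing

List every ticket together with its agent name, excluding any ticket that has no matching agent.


INNER JOIN keeps only tickets rows whose agent_id matches an id in agents. Walk through each ticket:
  - ticket 1 (Memory leak): agent_id=3 -> matches Yara
  - ticket 2 (Off by one): agent_id=1 -> matches Leo
  - ticket 3 (Broken link): agent_id=2 -> matches Alice
  - ticket 4 (Missing icon): agent_id=4 -> matches Eli
  - ticket 5 (Wrong timezone): agent_id=NULL, no match -> dropped
  - ticket 6 (Race condition): agent_id=4 -> matches Eli
  - ticket 7 (Login fails): agent_id=3 -> matches Yara
So 1 of 7 rows is dropped.

SQL:
SELECT a.title, b.name AS agent
FROM tickets a
INNER JOIN agents b ON a.agent_id = b.id

Result:
title          | agent
---------------+------
Memory leak    | Yara 
Off by one     | Leo  
Broken link    | Alice
Missing icon   | Eli  
Race condition | Eli  
Login fails    | Yara 


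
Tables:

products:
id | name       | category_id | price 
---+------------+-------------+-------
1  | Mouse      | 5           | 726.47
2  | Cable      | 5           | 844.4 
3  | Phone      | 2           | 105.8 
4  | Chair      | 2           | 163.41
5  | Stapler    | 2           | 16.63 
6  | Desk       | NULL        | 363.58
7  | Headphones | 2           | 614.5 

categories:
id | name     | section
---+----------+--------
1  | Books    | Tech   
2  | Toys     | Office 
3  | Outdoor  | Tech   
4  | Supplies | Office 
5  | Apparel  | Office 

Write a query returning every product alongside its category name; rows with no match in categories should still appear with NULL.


LEFT JOIN keeps every row from products (the left table); where category_id has no match in categories, the category columns become NULL. Walk through each product:
  - product 1 (Mouse): category_id=5 -> matches Apparel
  - product 2 (Cable): category_id=5 -> matches Apparel
  - product 3 (Phone): category_id=2 -> matches Toys
  - product 4 (Chair): category_id=2 -> matches Toys
  - product 5 (Stapler): category_id=2 -> matches Toys
  - product 6 (Desk): category_id=NULL, no match -> kept with NULL
  - product 7 (Headphones): category_id=2 -> matches Toys
All 7 rows appear; 1 has NULL category.

SQL:
SELECT a.name, b.name AS category
FROM products a
LEFT JOIN categories b ON a.category_id = b.id

Result:
name       | category
-----------+---------
Mouse      | Apparel 
Cable      | Apparel 
Phone      | Toys    
Chair      | Toys    
Stapler    | Toys    
Desk       | NULL    
Headphones | Toys    


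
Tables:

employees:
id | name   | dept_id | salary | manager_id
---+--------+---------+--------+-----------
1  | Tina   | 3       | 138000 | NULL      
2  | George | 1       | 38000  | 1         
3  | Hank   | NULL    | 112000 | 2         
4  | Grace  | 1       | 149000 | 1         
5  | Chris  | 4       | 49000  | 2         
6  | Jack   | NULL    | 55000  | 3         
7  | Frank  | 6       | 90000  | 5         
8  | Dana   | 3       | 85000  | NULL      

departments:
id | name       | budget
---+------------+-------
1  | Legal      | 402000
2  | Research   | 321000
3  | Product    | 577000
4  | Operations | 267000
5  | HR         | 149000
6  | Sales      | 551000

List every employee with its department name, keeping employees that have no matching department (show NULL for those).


LEFT JOIN keeps every row from employees (the left table); where dept_id has no match in departments, the department columns become NULL. Walk through each employee:
  - employee 1 (Tina): dept_id=3 -> matches Product
  - employee 2 (George): dept_id=1 -> matches Legal
  - employee 3 (Hank): dept_id=NULL, no match -> kept with NULL
  - employee 4 (Grace): dept_id=1 -> matches Legal
  - employee 5 (Chris): dept_id=4 -> matches Operations
  - employee 6 (Jack): dept_id=NULL, no match -> kept with NULL
  - employee 7 (Frank): dept_id=6 -> matches Sales
  - employee 8 (Dana): dept_id=3 -> matches Product
All 8 rows appear; 2 have NULL department.

SQL:
SELECT a.name, b.name AS department
FROM employees a
LEFT JOIN departments b ON a.dept_id = b.id

Result:
name   | department
-------+-----------
Tina   | Product   
George | Legal     
Hank   | NULL      
Grace  | Legal     
Chris  | Operations
Jack   | NULL      
Frank  | Sales     
Dana   | Product   


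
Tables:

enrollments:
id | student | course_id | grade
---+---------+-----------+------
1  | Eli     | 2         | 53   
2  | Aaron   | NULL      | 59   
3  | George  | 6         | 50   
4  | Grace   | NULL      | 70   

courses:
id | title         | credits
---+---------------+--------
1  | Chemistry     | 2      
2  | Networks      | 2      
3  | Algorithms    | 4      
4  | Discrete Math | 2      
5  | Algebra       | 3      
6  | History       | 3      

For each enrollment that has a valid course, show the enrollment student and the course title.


INNER JOIN keeps only enrollments rows whose course_id matches an id in courses. Walk through each enrollment:
  - enrollment 1 (Eli): course_id=2 -> matches Networks
  - enrollment 2 (Aaron): course_id=NULL, no match -> dropped
  - enrollment 3 (George): course_id=6 -> matches History
  - enrollment 4 (Grace): course_id=NULL, no match -> dropped
So 2 of 4 rows are dropped.

SQL:
SELECT a.student, b.title AS course
FROM enrollments a
INNER JOIN courses b ON a.course_id = b.id

Result:
student | course  
--------+---------
Eli     | Networks
George  | History 


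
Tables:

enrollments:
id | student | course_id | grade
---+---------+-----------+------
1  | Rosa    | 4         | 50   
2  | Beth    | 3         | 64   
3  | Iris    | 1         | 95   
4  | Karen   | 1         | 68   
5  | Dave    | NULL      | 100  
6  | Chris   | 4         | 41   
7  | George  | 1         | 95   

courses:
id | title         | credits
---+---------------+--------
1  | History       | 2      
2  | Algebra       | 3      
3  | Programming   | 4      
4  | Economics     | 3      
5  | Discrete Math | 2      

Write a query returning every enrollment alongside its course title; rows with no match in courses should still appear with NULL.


LEFT JOIN keeps every row from enrollments (the left table); where course_id has no match in courses, the course columns become NULL. Walk through each enrollment:
  - enrollment 1 (Rosa): course_id=4 -> matches Economics
  - enrollment 2 (Beth): course_id=3 -> matches Programming
  - enrollment 3 (Iris): course_id=1 -> matches History
  - enrollment 4 (Karen): course_id=1 -> matches History
  - enrollment 5 (Dave): course_id=NULL, no match -> kept with NULL
  - enrollment 6 (Chris): course_id=4 -> matches Economics
  - enrollment 7 (George): course_id=1 -> matches History
All 7 rows appear; 1 has NULL course.

SQL:
SELECT a.student, b.title AS course
FROM enrollments a
LEFT JOIN courses b ON a.course_id = b.id

Result:
student | course     
--------+------------
Rosa    | Economics  
Beth    | Programming
Iris    | History    
Karen   | History    
Dave    | NULL       
Chris   | Economics  
George  | History    


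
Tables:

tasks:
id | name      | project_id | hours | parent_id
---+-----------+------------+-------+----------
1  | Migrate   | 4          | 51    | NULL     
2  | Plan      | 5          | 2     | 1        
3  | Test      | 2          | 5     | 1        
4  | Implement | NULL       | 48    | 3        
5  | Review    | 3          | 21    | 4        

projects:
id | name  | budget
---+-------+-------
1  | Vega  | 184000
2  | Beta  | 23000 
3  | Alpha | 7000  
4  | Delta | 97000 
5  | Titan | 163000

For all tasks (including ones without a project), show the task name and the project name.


LEFT JOIN keeps every row from tasks (the left table); where project_id has no match in projects, the project columns become NULL. Walk through each task:
  - task 1 (Migrate): project_id=4 -> matches Delta
  - task 2 (Plan): project_id=5 -> matches Titan
  - task 3 (Test): project_id=2 -> matches Beta
  - task 4 (Implement): project_id=NULL, no match -> kept with NULL
  - task 5 (Review): project_id=3 -> matches Alpha
All 5 rows appear; 1 has NULL project.

SQL:
SELECT a.name, b.name AS project
FROM tasks a
LEFT JOIN projects b ON a.project_id = b.id

Result:
name      | project
----------+--------
Migrate   | Delta  
Plan      | Titan  
Test      | Beta   
Implement | NULL   
Review    | Alpha  


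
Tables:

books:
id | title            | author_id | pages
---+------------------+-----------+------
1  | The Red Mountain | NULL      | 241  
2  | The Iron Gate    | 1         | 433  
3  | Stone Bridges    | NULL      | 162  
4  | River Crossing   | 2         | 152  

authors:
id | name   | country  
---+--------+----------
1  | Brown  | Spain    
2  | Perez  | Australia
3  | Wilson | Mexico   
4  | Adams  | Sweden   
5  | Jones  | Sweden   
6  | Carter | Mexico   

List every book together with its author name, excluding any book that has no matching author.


INNER JOIN keeps only books rows whose author_id matches an id in authors. Walk through each book:
  - book 1 (The Red Mountain): author_id=NULL, no match -> dropped
  - book 2 (The Iron Gate): author_id=1 -> matches Brown
  - book 3 (Stone Bridges): author_id=NULL, no match -> dropped
  - book 4 (River Crossing): author_id=2 -> matches Perez
So 2 of 4 rows are dropped.

SQL:
SELECT a.title, b.name AS author
FROM books a
INNER JOIN authors b ON a.author_id = b.id

Result:
title          | author
---------------+-------
The Iron Gate  | Brown 
River Crossing | Perez 


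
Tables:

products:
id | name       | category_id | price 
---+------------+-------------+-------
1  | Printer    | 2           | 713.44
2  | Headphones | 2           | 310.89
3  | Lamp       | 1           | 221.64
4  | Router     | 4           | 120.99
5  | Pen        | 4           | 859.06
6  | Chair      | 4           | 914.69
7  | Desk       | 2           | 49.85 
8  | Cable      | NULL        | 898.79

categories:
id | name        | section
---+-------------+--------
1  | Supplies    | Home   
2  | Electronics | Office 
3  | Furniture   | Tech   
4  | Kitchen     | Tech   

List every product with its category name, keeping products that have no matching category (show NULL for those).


LEFT JOIN keeps every row from products (the left table); where category_id has no match in categories, the category columns become NULL. Walk through each product:
  - product 1 (Printer): category_id=2 -> matches Electronics
  - product 2 (Headphones): category_id=2 -> matches Electronics
  - product 3 (Lamp): category_id=1 -> matches Supplies
  - product 4 (Router): category_id=4 -> matches Kitchen
  - product 5 (Pen): category_id=4 -> matches Kitchen
  - product 6 (Chair): category_id=4 -> matches Kitchen
  - product 7 (Desk): category_id=2 -> matches Electronics
  - product 8 (Cable): category_id=NULL, no match -> kept with NULL
All 8 rows appear; 1 has NULL category.

SQL:
SELECT a.name, b.name AS category
FROM products a
LEFT JOIN categories b ON a.category_id = b.id

Result:
name       | category   
-----------+------------
Printer    | Electronics
Headphones | Electronics
Lamp       | Supplies   
Router     | Kitchen    
Pen        | Kitchen    
Chair      | Kitchen    
Desk       | Electronics
Cable      | NULL       
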